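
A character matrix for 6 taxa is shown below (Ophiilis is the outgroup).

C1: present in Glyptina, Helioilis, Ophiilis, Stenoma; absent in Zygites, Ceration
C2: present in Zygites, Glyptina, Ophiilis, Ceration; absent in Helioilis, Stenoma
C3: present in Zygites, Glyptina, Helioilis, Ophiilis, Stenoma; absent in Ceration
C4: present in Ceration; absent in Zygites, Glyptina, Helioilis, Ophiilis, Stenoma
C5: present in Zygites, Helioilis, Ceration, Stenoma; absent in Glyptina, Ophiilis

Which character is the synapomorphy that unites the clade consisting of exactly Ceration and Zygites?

C1

Character polarity is set by the outgroup: the derived state is whichever differs from the outgroup's state, so for C1, C2, C3 the derived state is 'absent', and for the remaining characters it is 'present'.
Only Ceration and Zygites show the derived state 'absent' for C1, supporting them as a clade.
Only Helioilis and Stenoma show the derived state 'absent' for C2, supporting them as a clade.
C3 (derived state 'absent') is unique to Ceration (autapomorphy; uninformative for grouping).
C4: derived state 'present' in Ceration only — an autapomorphy, so it tells us nothing about relationships among taxa.
C5: derived state 'present' in Ceration, Helioilis, Stenoma, and Zygites only — synapomorphy for {Ceration, Helioilis, Stenoma, Zygites}.
Most parsimonious ingroup topology: (((Stenoma,Helioilis),(Ceration,Zygites)),Glyptina).
The clade {Ceration, Zygites} is supported by C1: its derived state 'absent' occurs in exactly those taxa and in no other taxon (including the outgroup).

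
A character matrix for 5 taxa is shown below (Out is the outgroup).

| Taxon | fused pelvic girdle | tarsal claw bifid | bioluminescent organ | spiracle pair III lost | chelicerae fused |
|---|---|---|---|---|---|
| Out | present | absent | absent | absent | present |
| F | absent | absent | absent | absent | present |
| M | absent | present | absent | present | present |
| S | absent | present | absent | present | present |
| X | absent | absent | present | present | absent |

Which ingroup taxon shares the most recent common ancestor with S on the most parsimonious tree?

Character polarity is set by the outgroup: the derived state is whichever differs from the outgroup's state, so for fused pelvic girdle, chelicerae fused the derived state is 'absent', and for the remaining characters it is 'present'.
All ingroup taxa share the derived state 'absent' for fused pelvic girdle; it defines the ingroup but does not resolve relationships within it.
tarsal claw bifid: derived state 'present' in M and S only — synapomorphy for {M, S}.
bioluminescent organ (derived state 'present') is unique to X (autapomorphy; uninformative for grouping).
spiracle pair III lost (derived state 'present') is shared by M, S, and X — a synapomorphy uniting that clade.
chelicerae fused: derived state 'absent' in X only — an autapomorphy, so it tells us nothing about relationships among taxa.
Most parsimonious ingroup topology: (F,((M,S),X)).
S and M form a cherry on this tree, so they are sister taxa.

M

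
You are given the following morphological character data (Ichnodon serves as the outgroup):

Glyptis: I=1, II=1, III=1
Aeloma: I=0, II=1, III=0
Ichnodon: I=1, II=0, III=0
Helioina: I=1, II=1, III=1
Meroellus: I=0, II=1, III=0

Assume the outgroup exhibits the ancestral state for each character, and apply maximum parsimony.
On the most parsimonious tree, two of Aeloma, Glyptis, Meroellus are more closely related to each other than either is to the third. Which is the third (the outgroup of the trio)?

Character polarity is set by the outgroup: the derived state is whichever differs from the outgroup's state, so for I the derived state is '0', and for the remaining characters it is '1'.
I: derived state '0' in Aeloma and Meroellus only — synapomorphy for {Aeloma, Meroellus}.
II (derived state '1') is shared by all ingroup taxa — unites the whole ingroup.
III (derived state '1') is shared by Glyptis and Helioina — a synapomorphy uniting that clade.
Most parsimonious ingroup topology: ((Helioina,Glyptis),(Meroellus,Aeloma)).
Meroellus and Aeloma share a more recent common ancestor with each other than either does with Glyptis, so Glyptis is the least closely related of the three.

Glyptis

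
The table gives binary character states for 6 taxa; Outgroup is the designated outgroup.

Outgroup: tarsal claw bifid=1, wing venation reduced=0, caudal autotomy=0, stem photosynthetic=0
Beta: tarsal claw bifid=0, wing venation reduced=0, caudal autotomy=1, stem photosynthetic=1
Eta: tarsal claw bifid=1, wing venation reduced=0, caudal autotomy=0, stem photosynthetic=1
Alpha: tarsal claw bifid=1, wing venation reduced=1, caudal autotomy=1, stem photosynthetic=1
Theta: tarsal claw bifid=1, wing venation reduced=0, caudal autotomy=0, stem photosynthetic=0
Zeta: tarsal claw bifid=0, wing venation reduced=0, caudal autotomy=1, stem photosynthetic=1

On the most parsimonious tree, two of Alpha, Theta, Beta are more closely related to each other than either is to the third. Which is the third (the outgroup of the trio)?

Theta

Character polarity is set by the outgroup: the derived state is whichever differs from the outgroup's state, so for tarsal claw bifid the derived state is '0', and for the remaining characters it is '1'.
tarsal claw bifid (derived state '0') is shared by Beta and Zeta — a synapomorphy uniting that clade.
wing venation reduced: derived state '1' in Alpha only — an autapomorphy, so it tells us nothing about relationships among taxa.
caudal autotomy (derived state '1') is shared by Alpha, Beta, and Zeta — a synapomorphy uniting that clade.
Only Alpha, Beta, Eta, and Zeta show the derived state '1' for stem photosynthetic, supporting them as a clade.
Most parsimonious ingroup topology: ((((Beta,Zeta),Alpha),Eta),Theta).
Beta and Alpha share a more recent common ancestor with each other than either does with Theta, so Theta is the least closely related of the three.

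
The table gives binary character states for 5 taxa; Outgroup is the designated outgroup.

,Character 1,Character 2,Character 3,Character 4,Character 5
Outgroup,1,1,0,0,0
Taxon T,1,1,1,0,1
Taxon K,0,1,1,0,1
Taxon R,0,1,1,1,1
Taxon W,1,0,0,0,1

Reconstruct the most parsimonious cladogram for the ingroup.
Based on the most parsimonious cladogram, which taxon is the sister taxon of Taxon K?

Character polarity is set by the outgroup: the derived state is whichever differs from the outgroup's state, so for Character 1, Character 2 the derived state is '0', and for the remaining characters it is '1'.
Character 1: derived state '0' in Taxon K and Taxon R only — synapomorphy for {Taxon K, Taxon R}.
Character 2 (derived state '0') is unique to Taxon W (autapomorphy; uninformative for grouping).
Character 3 (derived state '1') is shared by Taxon K, Taxon R, and Taxon T — a synapomorphy uniting that clade.
Character 4 (derived state '1') is unique to Taxon R (autapomorphy; uninformative for grouping).
All ingroup taxa share the derived state '1' for Character 5; it defines the ingroup but does not resolve relationships within it.
Most parsimonious ingroup topology: ((Taxon T,(Taxon K,Taxon R)),Taxon W).
Taxon K and Taxon R form a cherry on this tree, so they are sister taxa.

Taxon R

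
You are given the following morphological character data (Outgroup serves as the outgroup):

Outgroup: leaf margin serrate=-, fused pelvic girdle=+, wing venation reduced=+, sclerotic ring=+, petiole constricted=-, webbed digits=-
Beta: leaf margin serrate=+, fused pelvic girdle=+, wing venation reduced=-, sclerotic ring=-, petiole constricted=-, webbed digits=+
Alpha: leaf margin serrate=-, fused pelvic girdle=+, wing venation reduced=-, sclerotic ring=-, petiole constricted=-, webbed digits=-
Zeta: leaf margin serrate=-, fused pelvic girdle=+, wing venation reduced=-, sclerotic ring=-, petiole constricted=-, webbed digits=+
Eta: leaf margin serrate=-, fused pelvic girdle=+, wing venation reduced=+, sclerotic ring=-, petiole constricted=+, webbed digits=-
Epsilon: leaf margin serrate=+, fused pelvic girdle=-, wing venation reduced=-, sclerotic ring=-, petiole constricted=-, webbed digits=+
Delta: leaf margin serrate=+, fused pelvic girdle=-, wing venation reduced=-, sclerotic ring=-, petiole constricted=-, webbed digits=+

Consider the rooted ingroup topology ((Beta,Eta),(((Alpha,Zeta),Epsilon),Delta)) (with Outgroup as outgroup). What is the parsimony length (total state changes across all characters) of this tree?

12

Map each character onto ((Beta,Eta),(((Alpha,Zeta),Epsilon),Delta)) (rooted by Outgroup) and count the minimum state changes it requires (Fitch parsimony):
leaf margin serrate: 3; fused pelvic girdle: 2; wing venation reduced: 2; sclerotic ring: 1; petiole constricted: 1; webbed digits: 3.
Total tree length = 12.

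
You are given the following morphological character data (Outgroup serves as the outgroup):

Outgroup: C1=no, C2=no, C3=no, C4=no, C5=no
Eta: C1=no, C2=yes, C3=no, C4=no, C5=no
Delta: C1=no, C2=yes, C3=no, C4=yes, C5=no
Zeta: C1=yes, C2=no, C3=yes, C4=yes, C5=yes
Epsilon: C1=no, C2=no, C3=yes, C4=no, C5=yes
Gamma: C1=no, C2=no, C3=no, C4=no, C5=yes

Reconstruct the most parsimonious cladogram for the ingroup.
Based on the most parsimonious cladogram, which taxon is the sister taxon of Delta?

Eta

The outgroup has state 'no' for every character, so 'yes' is the derived state throughout.
C1 (derived state 'yes') is unique to Zeta (autapomorphy; uninformative for grouping).
C2: derived state 'yes' in Delta and Eta only — synapomorphy for {Delta, Eta}.
C3: derived state 'yes' in Epsilon and Zeta only — synapomorphy for {Epsilon, Zeta}.
C4 (state 'yes') occurs in Delta and Zeta but conflicts with the nesting implied by the other characters — most parsimoniously interpreted as homoplasy.
C5 (derived state 'yes') is shared by Epsilon, Gamma, and Zeta — a synapomorphy uniting that clade.
Most parsimonious ingroup topology: ((Eta,Delta),((Zeta,Epsilon),Gamma)).
Delta and Eta form a cherry on this tree, so they are sister taxa.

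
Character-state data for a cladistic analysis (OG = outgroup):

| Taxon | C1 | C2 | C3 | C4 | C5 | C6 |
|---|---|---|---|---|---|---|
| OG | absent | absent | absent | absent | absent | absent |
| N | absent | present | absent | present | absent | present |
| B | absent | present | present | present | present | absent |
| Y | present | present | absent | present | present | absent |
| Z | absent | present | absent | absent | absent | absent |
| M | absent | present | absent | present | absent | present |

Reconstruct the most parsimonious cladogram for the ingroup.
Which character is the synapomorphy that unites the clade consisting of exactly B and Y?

The outgroup has state 'absent' for every character, so 'present' is the derived state throughout.
C1: derived state 'present' in Y only — an autapomorphy, so it tells us nothing about relationships among taxa.
C2 (derived state 'present') is shared by all ingroup taxa — unites the whole ingroup.
C3: derived state 'present' in B only — an autapomorphy, so it tells us nothing about relationships among taxa.
Only B, M, N, and Y show the derived state 'present' for C4, supporting them as a clade.
C5: derived state 'present' in B and Y only — synapomorphy for {B, Y}.
Only M and N show the derived state 'present' for C6, supporting them as a clade.
Most parsimonious ingroup topology: (((N,M),(B,Y)),Z).
The clade {B, Y} is supported by C5: its derived state 'present' occurs in exactly those taxa and in no other taxon (including the outgroup).

C5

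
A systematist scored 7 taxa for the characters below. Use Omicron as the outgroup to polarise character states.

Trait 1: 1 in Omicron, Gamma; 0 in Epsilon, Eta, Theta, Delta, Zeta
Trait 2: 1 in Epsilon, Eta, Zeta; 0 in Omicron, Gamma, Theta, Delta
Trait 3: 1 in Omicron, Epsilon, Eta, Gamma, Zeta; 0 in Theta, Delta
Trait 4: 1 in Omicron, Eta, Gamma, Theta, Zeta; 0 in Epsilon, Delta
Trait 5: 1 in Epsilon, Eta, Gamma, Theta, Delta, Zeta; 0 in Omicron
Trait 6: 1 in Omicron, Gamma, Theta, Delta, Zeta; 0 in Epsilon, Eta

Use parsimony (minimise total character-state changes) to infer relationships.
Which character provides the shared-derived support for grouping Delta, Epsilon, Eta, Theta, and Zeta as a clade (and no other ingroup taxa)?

Trait 1

Character polarity is set by the outgroup: the derived state is whichever differs from the outgroup's state, so for Trait 1, Trait 3, Trait 4, Trait 6 the derived state is '0', and for the remaining characters it is '1'.
Trait 1 (derived state '0') is shared by Delta, Epsilon, Eta, Theta, and Zeta — a synapomorphy uniting that clade.
Only Epsilon, Eta, and Zeta show the derived state '1' for Trait 2, supporting them as a clade.
Only Delta and Theta show the derived state '0' for Trait 3, supporting them as a clade.
Trait 4 groups Delta and Epsilon, which is incompatible with the clades supported by the remaining characters; treating it as convergent (homoplasy) costs fewer steps than any alternative tree.
Trait 5 (derived state '1') is shared by all ingroup taxa — unites the whole ingroup.
Trait 6: derived state '0' in Epsilon and Eta only — synapomorphy for {Epsilon, Eta}.
Most parsimonious ingroup topology: ((((Epsilon,Eta),Zeta),(Theta,Delta)),Gamma).
The clade {Delta, Epsilon, Eta, Theta, Zeta} is supported by Trait 1: its derived state '0' occurs in exactly those taxa and in no other taxon (including the outgroup).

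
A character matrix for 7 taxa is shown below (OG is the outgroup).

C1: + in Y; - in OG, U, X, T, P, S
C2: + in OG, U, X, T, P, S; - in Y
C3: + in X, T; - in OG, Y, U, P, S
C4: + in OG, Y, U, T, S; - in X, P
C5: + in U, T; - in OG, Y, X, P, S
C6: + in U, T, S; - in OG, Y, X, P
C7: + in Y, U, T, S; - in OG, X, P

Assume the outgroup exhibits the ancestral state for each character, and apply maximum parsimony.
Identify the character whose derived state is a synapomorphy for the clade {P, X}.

Character polarity is set by the outgroup: the derived state is whichever differs from the outgroup's state, so for C2, C4 the derived state is '-', and for the remaining characters it is '+'.
C1 (derived state '+') is unique to Y (autapomorphy; uninformative for grouping).
C2 (derived state '-') is unique to Y (autapomorphy; uninformative for grouping).
C3 (state '+') occurs in T and X but conflicts with the nesting implied by the other characters — most parsimoniously interpreted as homoplasy.
C4: derived state '-' in P and X only — synapomorphy for {P, X}.
Only T and U show the derived state '+' for C5, supporting them as a clade.
C6: derived state '+' in S, T, and U only — synapomorphy for {S, T, U}.
C7 (derived state '+') is shared by S, T, U, and Y — a synapomorphy uniting that clade.
Most parsimonious ingroup topology: ((Y,((U,T),S)),(X,P)).
The clade {P, X} is supported by C4: its derived state '-' occurs in exactly those taxa and in no other taxon (including the outgroup).

C4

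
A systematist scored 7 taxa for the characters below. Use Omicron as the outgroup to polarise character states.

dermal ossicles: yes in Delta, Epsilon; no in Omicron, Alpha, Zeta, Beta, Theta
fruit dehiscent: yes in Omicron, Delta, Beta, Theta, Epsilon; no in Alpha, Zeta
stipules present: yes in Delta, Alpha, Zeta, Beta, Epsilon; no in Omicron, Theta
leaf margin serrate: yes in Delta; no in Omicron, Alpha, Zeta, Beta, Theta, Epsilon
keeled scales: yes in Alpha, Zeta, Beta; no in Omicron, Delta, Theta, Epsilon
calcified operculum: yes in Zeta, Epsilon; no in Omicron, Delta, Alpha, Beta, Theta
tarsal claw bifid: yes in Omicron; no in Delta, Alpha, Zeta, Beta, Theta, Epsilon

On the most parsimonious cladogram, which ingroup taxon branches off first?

Character polarity is set by the outgroup: the derived state is whichever differs from the outgroup's state, so for fruit dehiscent, tarsal claw bifid the derived state is 'no', and for the remaining characters it is 'yes'.
dermal ossicles: derived state 'yes' in Delta and Epsilon only — synapomorphy for {Delta, Epsilon}.
Only Alpha and Zeta show the derived state 'no' for fruit dehiscent, supporting them as a clade.
stipules present (derived state 'yes') is shared by Alpha, Beta, Delta, Epsilon, and Zeta — a synapomorphy uniting that clade.
leaf margin serrate (derived state 'yes') is unique to Delta (autapomorphy; uninformative for grouping).
Only Alpha, Beta, and Zeta show the derived state 'yes' for keeled scales, supporting them as a clade.
calcified operculum groups Epsilon and Zeta, which is incompatible with the clades supported by the remaining characters; treating it as convergent (homoplasy) costs fewer steps than any alternative tree.
tarsal claw bifid (derived state 'no') is shared by all ingroup taxa — unites the whole ingroup.
Most parsimonious ingroup topology: (((Delta,Epsilon),((Alpha,Zeta),Beta)),Theta).
Theta is sister to the clade containing all other ingroup taxa, so it is the earliest-diverging (most basal) ingroup lineage.

Theta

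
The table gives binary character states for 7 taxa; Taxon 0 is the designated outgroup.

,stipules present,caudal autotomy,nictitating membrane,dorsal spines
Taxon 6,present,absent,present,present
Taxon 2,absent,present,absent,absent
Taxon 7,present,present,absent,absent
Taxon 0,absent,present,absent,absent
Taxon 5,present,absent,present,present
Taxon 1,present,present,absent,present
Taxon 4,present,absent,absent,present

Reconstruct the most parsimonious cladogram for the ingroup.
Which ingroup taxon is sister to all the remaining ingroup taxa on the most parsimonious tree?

Taxon 2

Character polarity is set by the outgroup: the derived state is whichever differs from the outgroup's state, so for caudal autotomy the derived state is 'absent', and for the remaining characters it is 'present'.
Only Taxon 1, Taxon 4, Taxon 5, Taxon 6, and Taxon 7 show the derived state 'present' for stipules present, supporting them as a clade.
caudal autotomy: derived state 'absent' in Taxon 4, Taxon 5, and Taxon 6 only — synapomorphy for {Taxon 4, Taxon 5, Taxon 6}.
nictitating membrane: derived state 'present' in Taxon 5 and Taxon 6 only — synapomorphy for {Taxon 5, Taxon 6}.
dorsal spines: derived state 'present' in Taxon 1, Taxon 4, Taxon 5, and Taxon 6 only — synapomorphy for {Taxon 1, Taxon 4, Taxon 5, Taxon 6}.
Most parsimonious ingroup topology: (((Taxon 1,(Taxon 4,(Taxon 6,Taxon 5))),Taxon 7),Taxon 2).
Taxon 2 is sister to the clade containing all other ingroup taxa, so it is the earliest-diverging (most basal) ingroup lineage.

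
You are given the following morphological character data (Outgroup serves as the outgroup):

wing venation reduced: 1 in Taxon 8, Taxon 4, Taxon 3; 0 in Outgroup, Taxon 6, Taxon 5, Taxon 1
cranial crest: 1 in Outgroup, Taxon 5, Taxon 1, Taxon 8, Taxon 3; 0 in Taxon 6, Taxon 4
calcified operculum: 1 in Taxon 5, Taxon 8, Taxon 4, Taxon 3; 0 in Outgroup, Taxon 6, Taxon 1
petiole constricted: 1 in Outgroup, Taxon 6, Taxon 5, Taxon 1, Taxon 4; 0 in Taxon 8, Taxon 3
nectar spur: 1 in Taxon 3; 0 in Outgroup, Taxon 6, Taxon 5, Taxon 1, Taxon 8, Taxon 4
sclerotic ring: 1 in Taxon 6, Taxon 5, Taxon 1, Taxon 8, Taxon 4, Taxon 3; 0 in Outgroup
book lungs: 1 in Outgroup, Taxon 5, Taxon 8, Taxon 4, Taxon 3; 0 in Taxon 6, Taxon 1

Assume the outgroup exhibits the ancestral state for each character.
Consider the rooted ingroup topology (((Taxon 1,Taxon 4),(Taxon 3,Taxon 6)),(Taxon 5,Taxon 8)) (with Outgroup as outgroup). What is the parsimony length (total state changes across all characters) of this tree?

Map each character onto (((Taxon 1,Taxon 4),(Taxon 3,Taxon 6)),(Taxon 5,Taxon 8)) (rooted by Outgroup) and count the minimum state changes it requires (Fitch parsimony):
wing venation reduced: 3; cranial crest: 2; calcified operculum: 3; petiole constricted: 2; nectar spur: 1; sclerotic ring: 1; book lungs: 2.
Total tree length = 14.

14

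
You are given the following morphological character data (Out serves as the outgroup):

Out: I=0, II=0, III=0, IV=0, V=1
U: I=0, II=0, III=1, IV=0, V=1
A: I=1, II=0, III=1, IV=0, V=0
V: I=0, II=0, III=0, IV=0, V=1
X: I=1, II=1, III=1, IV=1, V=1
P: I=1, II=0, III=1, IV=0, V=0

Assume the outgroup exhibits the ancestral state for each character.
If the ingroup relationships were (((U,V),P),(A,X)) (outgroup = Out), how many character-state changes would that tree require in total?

8

Map each character onto (((U,V),P),(A,X)) (rooted by Out) and count the minimum state changes it requires (Fitch parsimony):
I: 2; II: 1; III: 2; IV: 1; V: 2.
Total tree length = 8.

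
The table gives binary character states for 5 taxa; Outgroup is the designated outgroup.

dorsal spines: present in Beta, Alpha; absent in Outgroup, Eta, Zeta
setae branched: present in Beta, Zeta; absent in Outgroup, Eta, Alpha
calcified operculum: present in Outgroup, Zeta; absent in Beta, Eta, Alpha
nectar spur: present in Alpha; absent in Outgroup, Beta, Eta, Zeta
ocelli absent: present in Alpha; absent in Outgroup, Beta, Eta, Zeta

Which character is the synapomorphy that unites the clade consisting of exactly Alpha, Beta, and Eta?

Character polarity is set by the outgroup: the derived state is whichever differs from the outgroup's state, so for calcified operculum the derived state is 'absent', and for the remaining characters it is 'present'.
dorsal spines (derived state 'present') is shared by Alpha and Beta — a synapomorphy uniting that clade.
setae branched groups Beta and Zeta, which is incompatible with the clades supported by the remaining characters; treating it as convergent (homoplasy) costs fewer steps than any alternative tree.
calcified operculum: derived state 'absent' in Alpha, Beta, and Eta only — synapomorphy for {Alpha, Beta, Eta}.
nectar spur (derived state 'present') is unique to Alpha (autapomorphy; uninformative for grouping).
ocelli absent (derived state 'present') is unique to Alpha (autapomorphy; uninformative for grouping).
Most parsimonious ingroup topology: (((Beta,Alpha),Eta),Zeta).
The clade {Alpha, Beta, Eta} is supported by calcified operculum: its derived state 'absent' occurs in exactly those taxa and in no other taxon (including the outgroup).

calcified operculum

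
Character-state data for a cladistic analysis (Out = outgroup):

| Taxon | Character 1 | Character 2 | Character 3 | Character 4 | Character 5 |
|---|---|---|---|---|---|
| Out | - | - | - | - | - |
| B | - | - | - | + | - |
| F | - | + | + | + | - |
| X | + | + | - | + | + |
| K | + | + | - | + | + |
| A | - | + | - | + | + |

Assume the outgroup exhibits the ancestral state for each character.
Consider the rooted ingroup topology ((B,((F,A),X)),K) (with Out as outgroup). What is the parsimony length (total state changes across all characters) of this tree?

9

Map each character onto ((B,((F,A),X)),K) (rooted by Out) and count the minimum state changes it requires (Fitch parsimony):
Character 1: 2; Character 2: 2; Character 3: 1; Character 4: 1; Character 5: 3.
Total tree length = 9.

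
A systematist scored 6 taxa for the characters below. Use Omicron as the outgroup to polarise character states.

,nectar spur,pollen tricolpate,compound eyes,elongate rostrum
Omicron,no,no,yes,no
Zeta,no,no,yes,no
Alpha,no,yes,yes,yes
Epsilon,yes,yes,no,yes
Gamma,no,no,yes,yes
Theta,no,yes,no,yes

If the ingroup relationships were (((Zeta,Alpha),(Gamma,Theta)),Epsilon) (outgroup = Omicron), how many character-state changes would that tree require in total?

Map each character onto (((Zeta,Alpha),(Gamma,Theta)),Epsilon) (rooted by Omicron) and count the minimum state changes it requires (Fitch parsimony):
nectar spur: 1; pollen tricolpate: 3; compound eyes: 2; elongate rostrum: 2.
Total tree length = 8.

8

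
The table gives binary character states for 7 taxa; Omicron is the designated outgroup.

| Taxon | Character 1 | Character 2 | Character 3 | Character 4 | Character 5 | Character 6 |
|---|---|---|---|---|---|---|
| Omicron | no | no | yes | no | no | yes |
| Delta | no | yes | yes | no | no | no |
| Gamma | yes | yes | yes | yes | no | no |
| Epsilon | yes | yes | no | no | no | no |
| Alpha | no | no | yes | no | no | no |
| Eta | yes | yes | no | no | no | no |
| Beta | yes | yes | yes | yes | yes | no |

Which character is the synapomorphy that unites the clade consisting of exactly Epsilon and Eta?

Character polarity is set by the outgroup: the derived state is whichever differs from the outgroup's state, so for Character 3, Character 6 the derived state is 'no', and for the remaining characters it is 'yes'.
Only Beta, Epsilon, Eta, and Gamma show the derived state 'yes' for Character 1, supporting them as a clade.
Character 2 (derived state 'yes') is shared by Beta, Delta, Epsilon, Eta, and Gamma — a synapomorphy uniting that clade.
Character 3: derived state 'no' in Epsilon and Eta only — synapomorphy for {Epsilon, Eta}.
Character 4 (derived state 'yes') is shared by Beta and Gamma — a synapomorphy uniting that clade.
Character 5 (derived state 'yes') is unique to Beta (autapomorphy; uninformative for grouping).
All ingroup taxa share the derived state 'no' for Character 6; it defines the ingroup but does not resolve relationships within it.
Most parsimonious ingroup topology: ((Delta,((Gamma,Beta),(Epsilon,Eta))),Alpha).
The clade {Epsilon, Eta} is supported by Character 3: its derived state 'no' occurs in exactly those taxa and in no other taxon (including the outgroup).

Character 3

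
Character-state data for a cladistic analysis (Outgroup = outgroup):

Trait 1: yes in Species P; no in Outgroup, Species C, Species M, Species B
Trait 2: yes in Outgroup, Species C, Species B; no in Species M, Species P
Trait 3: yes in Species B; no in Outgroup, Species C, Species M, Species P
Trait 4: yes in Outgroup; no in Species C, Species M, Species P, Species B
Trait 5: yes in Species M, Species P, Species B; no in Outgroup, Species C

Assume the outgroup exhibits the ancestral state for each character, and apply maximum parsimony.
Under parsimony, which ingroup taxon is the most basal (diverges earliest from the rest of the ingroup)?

Character polarity is set by the outgroup: the derived state is whichever differs from the outgroup's state, so for Trait 2, Trait 4 the derived state is 'no', and for the remaining characters it is 'yes'.
Trait 1 (derived state 'yes') is unique to Species P (autapomorphy; uninformative for grouping).
Trait 2 (derived state 'no') is shared by Species M and Species P — a synapomorphy uniting that clade.
Trait 3 (derived state 'yes') is unique to Species B (autapomorphy; uninformative for grouping).
All ingroup taxa share the derived state 'no' for Trait 4; it defines the ingroup but does not resolve relationships within it.
Trait 5: derived state 'yes' in Species B, Species M, and Species P only — synapomorphy for {Species B, Species M, Species P}.
Most parsimonious ingroup topology: (Species C,((Species M,Species P),Species B)).
Species C is sister to the clade containing all other ingroup taxa, so it is the earliest-diverging (most basal) ingroup lineage.

Species C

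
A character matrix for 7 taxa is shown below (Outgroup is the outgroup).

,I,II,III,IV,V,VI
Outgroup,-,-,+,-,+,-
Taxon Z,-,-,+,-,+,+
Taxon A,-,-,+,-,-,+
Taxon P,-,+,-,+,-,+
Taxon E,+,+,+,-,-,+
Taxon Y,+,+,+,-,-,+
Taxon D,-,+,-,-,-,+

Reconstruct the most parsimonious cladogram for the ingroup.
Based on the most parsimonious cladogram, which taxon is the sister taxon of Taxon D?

Character polarity is set by the outgroup: the derived state is whichever differs from the outgroup's state, so for III, V the derived state is '-', and for the remaining characters it is '+'.
Only Taxon E and Taxon Y show the derived state '+' for I, supporting them as a clade.
Only Taxon D, Taxon E, Taxon P, and Taxon Y show the derived state '+' for II, supporting them as a clade.
III: derived state '-' in Taxon D and Taxon P only — synapomorphy for {Taxon D, Taxon P}.
IV (derived state '+') is unique to Taxon P (autapomorphy; uninformative for grouping).
Only Taxon A, Taxon D, Taxon E, Taxon P, and Taxon Y show the derived state '-' for V, supporting them as a clade.
All ingroup taxa share the derived state '+' for VI; it defines the ingroup but does not resolve relationships within it.
Most parsimonious ingroup topology: (Taxon Z,(Taxon A,((Taxon P,Taxon D),(Taxon E,Taxon Y)))).
Taxon D and Taxon P form a cherry on this tree, so they are sister taxa.

Taxon P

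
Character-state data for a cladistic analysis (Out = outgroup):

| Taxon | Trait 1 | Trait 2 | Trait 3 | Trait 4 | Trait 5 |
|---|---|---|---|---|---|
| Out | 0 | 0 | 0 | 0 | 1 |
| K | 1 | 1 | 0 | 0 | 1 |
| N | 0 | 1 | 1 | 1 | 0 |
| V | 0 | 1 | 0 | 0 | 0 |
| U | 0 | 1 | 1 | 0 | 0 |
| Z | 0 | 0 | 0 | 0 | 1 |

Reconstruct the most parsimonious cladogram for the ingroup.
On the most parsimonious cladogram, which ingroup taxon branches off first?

Z

Character polarity is set by the outgroup: the derived state is whichever differs from the outgroup's state, so for Trait 5 the derived state is '0', and for the remaining characters it is '1'.
Trait 1 (derived state '1') is unique to K (autapomorphy; uninformative for grouping).
Trait 2: derived state '1' in K, N, U, and V only — synapomorphy for {K, N, U, V}.
Only N and U show the derived state '1' for Trait 3, supporting them as a clade.
Trait 4: derived state '1' in N only — an autapomorphy, so it tells us nothing about relationships among taxa.
Trait 5 (derived state '0') is shared by N, U, and V — a synapomorphy uniting that clade.
Most parsimonious ingroup topology: ((K,((N,U),V)),Z).
Z is sister to the clade containing all other ingroup taxa, so it is the earliest-diverging (most basal) ingroup lineage.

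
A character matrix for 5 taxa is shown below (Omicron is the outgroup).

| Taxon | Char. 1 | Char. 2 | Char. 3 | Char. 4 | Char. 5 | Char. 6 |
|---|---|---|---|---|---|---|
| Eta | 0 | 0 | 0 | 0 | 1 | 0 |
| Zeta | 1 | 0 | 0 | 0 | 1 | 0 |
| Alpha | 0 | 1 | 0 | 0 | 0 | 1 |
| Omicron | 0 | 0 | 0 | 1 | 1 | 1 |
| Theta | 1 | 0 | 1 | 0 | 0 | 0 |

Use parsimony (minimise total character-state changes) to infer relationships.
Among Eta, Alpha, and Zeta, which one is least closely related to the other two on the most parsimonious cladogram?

Alpha

Character polarity is set by the outgroup: the derived state is whichever differs from the outgroup's state, so for Char. 4, Char. 5, Char. 6 the derived state is '0', and for the remaining characters it is '1'.
Char. 1 (derived state '1') is shared by Theta and Zeta — a synapomorphy uniting that clade.
Char. 2: derived state '1' in Alpha only — an autapomorphy, so it tells us nothing about relationships among taxa.
Char. 3: derived state '1' in Theta only — an autapomorphy, so it tells us nothing about relationships among taxa.
Char. 4 (derived state '0') is shared by all ingroup taxa — unites the whole ingroup.
Char. 5 (state '0') occurs in Alpha and Theta but conflicts with the nesting implied by the other characters — most parsimoniously interpreted as homoplasy.
Only Eta, Theta, and Zeta show the derived state '0' for Char. 6, supporting them as a clade.
Most parsimonious ingroup topology: (((Theta,Zeta),Eta),Alpha).
Eta and Zeta share a more recent common ancestor with each other than either does with Alpha, so Alpha is the least closely related of the three.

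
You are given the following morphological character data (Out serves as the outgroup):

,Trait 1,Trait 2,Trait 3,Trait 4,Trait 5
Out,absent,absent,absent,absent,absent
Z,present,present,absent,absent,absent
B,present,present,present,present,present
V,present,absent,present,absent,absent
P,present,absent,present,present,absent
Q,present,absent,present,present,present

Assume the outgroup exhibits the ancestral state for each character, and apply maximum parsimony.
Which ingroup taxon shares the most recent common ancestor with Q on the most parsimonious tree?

The outgroup has state 'absent' for every character, so 'present' is the derived state throughout.
All ingroup taxa share the derived state 'present' for Trait 1; it defines the ingroup but does not resolve relationships within it.
Trait 2 groups B and Z, which is incompatible with the clades supported by the remaining characters; treating it as convergent (homoplasy) costs fewer steps than any alternative tree.
Only B, P, Q, and V show the derived state 'present' for Trait 3, supporting them as a clade.
Trait 4: derived state 'present' in B, P, and Q only — synapomorphy for {B, P, Q}.
Only B and Q show the derived state 'present' for Trait 5, supporting them as a clade.
Most parsimonious ingroup topology: (Z,(((B,Q),P),V)).
Q and B form a cherry on this tree, so they are sister taxa.

B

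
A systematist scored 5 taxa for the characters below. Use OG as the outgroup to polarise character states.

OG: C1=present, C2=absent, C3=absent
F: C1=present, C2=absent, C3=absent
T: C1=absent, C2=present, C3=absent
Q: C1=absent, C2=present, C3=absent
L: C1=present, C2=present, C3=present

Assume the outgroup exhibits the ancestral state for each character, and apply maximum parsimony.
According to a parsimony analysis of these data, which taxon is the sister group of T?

Character polarity is set by the outgroup: the derived state is whichever differs from the outgroup's state, so for C1 the derived state is 'absent', and for the remaining characters it is 'present'.
C1: derived state 'absent' in Q and T only — synapomorphy for {Q, T}.
C2: derived state 'present' in L, Q, and T only — synapomorphy for {L, Q, T}.
C3 (derived state 'present') is unique to L (autapomorphy; uninformative for grouping).
Most parsimonious ingroup topology: (F,((T,Q),L)).
T and Q form a cherry on this tree, so they are sister taxa.

Q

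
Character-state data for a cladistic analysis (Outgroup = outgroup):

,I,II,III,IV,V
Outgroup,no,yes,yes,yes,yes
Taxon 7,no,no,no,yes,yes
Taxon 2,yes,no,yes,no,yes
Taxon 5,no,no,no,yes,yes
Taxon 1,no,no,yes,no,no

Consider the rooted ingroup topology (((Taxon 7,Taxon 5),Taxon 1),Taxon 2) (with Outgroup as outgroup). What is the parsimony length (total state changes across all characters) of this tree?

Map each character onto (((Taxon 7,Taxon 5),Taxon 1),Taxon 2) (rooted by Outgroup) and count the minimum state changes it requires (Fitch parsimony):
I: 1; II: 1; III: 1; IV: 2; V: 1.
Total tree length = 6.

6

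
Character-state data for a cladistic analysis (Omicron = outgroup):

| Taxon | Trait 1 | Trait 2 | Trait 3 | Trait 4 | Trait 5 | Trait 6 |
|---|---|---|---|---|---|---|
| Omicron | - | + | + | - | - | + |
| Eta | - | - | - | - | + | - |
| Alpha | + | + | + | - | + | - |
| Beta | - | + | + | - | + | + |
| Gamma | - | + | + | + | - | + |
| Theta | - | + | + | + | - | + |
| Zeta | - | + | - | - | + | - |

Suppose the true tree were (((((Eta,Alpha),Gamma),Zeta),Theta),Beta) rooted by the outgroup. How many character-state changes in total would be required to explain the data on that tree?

Map each character onto (((((Eta,Alpha),Gamma),Zeta),Theta),Beta) (rooted by Omicron) and count the minimum state changes it requires (Fitch parsimony):
Trait 1: 1; Trait 2: 1; Trait 3: 2; Trait 4: 2; Trait 5: 3; Trait 6: 2.
Total tree length = 11.

11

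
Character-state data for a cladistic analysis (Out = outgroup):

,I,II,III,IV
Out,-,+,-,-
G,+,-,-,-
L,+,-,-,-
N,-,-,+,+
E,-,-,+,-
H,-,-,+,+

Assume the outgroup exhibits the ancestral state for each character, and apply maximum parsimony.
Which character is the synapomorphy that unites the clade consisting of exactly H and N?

IV

Character polarity is set by the outgroup: the derived state is whichever differs from the outgroup's state, so for II the derived state is '-', and for the remaining characters it is '+'.
I: derived state '+' in G and L only — synapomorphy for {G, L}.
II (derived state '-') is shared by all ingroup taxa — unites the whole ingroup.
III: derived state '+' in E, H, and N only — synapomorphy for {E, H, N}.
IV: derived state '+' in H and N only — synapomorphy for {H, N}.
Most parsimonious ingroup topology: ((G,L),((N,H),E)).
The clade {H, N} is supported by IV: its derived state '+' occurs in exactly those taxa and in no other taxon (including the outgroup).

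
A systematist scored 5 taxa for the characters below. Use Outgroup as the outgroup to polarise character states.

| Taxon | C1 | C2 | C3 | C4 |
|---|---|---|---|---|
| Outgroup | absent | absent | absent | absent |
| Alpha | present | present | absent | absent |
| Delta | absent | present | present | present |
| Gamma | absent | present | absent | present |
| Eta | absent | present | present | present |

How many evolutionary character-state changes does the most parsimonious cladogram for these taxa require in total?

4

The outgroup has state 'absent' for every character, so 'present' is the derived state throughout.
C1 (derived state 'present') is unique to Alpha (autapomorphy; uninformative for grouping).
C2 (derived state 'present') is shared by all ingroup taxa — unites the whole ingroup.
C3 (derived state 'present') is shared by Delta and Eta — a synapomorphy uniting that clade.
Only Delta, Eta, and Gamma show the derived state 'present' for C4, supporting them as a clade.
Most parsimonious ingroup topology: (Alpha,((Delta,Eta),Gamma)).
Changes per character on this tree: C1: 1; C2: 1; C3: 1; C4: 1.
Total = 4.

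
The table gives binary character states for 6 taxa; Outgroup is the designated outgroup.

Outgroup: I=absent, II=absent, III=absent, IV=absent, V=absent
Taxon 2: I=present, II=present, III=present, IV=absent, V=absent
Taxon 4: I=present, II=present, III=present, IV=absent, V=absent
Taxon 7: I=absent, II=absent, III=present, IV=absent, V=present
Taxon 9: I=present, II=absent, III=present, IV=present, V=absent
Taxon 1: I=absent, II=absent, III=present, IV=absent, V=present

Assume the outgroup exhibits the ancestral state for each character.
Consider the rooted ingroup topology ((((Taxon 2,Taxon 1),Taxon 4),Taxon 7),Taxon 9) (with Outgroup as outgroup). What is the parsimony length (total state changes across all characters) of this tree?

Map each character onto ((((Taxon 2,Taxon 1),Taxon 4),Taxon 7),Taxon 9) (rooted by Outgroup) and count the minimum state changes it requires (Fitch parsimony):
I: 3; II: 2; III: 1; IV: 1; V: 2.
Total tree length = 9.

9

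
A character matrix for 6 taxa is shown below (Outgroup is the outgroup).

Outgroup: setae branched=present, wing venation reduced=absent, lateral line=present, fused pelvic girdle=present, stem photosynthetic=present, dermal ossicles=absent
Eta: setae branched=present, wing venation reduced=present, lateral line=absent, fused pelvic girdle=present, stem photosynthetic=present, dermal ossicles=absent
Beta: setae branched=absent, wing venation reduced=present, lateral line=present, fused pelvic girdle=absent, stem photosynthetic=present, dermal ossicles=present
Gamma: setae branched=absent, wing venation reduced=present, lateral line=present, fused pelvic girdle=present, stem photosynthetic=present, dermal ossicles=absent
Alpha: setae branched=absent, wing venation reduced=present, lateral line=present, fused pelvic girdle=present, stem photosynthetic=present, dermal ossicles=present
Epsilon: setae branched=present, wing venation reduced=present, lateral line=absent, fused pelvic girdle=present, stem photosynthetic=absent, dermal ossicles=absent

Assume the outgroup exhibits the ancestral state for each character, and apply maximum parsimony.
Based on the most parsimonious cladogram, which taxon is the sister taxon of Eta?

Epsilon

Character polarity is set by the outgroup: the derived state is whichever differs from the outgroup's state, so for setae branched, lateral line, fused pelvic girdle, stem photosynthetic the derived state is 'absent', and for the remaining characters it is 'present'.
setae branched (derived state 'absent') is shared by Alpha, Beta, and Gamma — a synapomorphy uniting that clade.
All ingroup taxa share the derived state 'present' for wing venation reduced; it defines the ingroup but does not resolve relationships within it.
lateral line (derived state 'absent') is shared by Epsilon and Eta — a synapomorphy uniting that clade.
fused pelvic girdle (derived state 'absent') is unique to Beta (autapomorphy; uninformative for grouping).
stem photosynthetic (derived state 'absent') is unique to Epsilon (autapomorphy; uninformative for grouping).
dermal ossicles: derived state 'present' in Alpha and Beta only — synapomorphy for {Alpha, Beta}.
Most parsimonious ingroup topology: ((Eta,Epsilon),((Beta,Alpha),Gamma)).
Eta and Epsilon form a cherry on this tree, so they are sister taxa.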